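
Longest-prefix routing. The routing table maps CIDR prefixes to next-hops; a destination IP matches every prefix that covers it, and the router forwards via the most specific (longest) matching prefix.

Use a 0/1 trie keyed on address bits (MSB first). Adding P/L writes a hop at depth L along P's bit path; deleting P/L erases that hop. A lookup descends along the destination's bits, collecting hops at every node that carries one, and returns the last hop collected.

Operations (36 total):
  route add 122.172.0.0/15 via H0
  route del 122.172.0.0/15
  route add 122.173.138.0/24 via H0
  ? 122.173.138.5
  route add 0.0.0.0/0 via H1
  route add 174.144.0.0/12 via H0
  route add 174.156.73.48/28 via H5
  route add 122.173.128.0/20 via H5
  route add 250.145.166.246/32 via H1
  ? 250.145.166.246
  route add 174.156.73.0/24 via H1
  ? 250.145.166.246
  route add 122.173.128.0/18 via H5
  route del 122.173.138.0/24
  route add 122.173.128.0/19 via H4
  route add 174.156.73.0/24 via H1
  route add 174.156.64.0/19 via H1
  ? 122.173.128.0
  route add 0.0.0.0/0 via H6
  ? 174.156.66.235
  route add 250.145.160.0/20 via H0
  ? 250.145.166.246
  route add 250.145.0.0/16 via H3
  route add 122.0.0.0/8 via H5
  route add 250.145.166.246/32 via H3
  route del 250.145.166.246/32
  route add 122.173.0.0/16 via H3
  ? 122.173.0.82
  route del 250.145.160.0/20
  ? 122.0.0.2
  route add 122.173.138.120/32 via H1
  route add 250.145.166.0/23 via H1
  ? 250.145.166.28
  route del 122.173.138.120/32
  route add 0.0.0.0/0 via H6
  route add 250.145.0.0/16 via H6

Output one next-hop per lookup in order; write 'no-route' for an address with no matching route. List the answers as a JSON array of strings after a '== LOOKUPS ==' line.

Process each operation:
  + 122.172.0.0/15 (H0) depth=15
  - 122.172.0.0/15 clear@15
  + 122.173.138.0/24 (H0) depth=24
  Q 122.173.138.5: descend 011110101010110110001010 ; hops seen [H0] ; pick H0
  + 0.0.0.0/0 (H1) depth=0
  + 174.144.0.0/12 (H0) depth=12
  + 174.156.73.48/28 (H5) depth=28
  + 122.173.128.0/20 (H5) depth=20
  + 250.145.166.246/32 (H1) depth=32
  Q 250.145.166.246: descend 11111010100100011010011011110110 ; hops seen [H1,H1] ; pick H1
  + 174.156.73.0/24 (H1) depth=24
  Q 250.145.166.246: descend 11111010100100011010011011110110 ; hops seen [H1,H1] ; pick H1
  + 122.173.128.0/18 (H5) depth=18
  - 122.173.138.0/24 clear@24
  + 122.173.128.0/19 (H4) depth=19
  + 174.156.73.0/24 (H1) depth=24
  + 174.156.64.0/19 (H1) depth=19
  Q 122.173.128.0: descend 01111010101011011000 ; hops seen [H1,H5,H4,H5] ; pick H5
  + 0.0.0.0/0 (H6) depth=0
  Q 174.156.66.235: descend 10101110100111000100 ; hops seen [H6,H0,H1] ; pick H1
  + 250.145.160.0/20 (H0) depth=20
  Q 250.145.166.246: descend 11111010100100011010011011110110 ; hops seen [H6,H0,H1] ; pick H1
  + 250.145.0.0/16 (H3) depth=16
  + 122.0.0.0/8 (H5) depth=8
  + 250.145.166.246/32 (H3) depth=32
  - 250.145.166.246/32 clear@32
  + 122.173.0.0/16 (H3) depth=16
  Q 122.173.0.82: descend 0111101010101101 ; hops seen [H6,H5,H3] ; pick H3
  - 250.145.160.0/20 clear@20
  Q 122.0.0.2: descend 01111010 ; hops seen [H6,H5] ; pick H5
  + 122.173.138.120/32 (H1) depth=32
  + 250.145.166.0/23 (H1) depth=23
  Q 250.145.166.28: descend 111110101001000110100110 ; hops seen [H6,H3,H1] ; pick H1
  - 122.173.138.120/32 clear@32
  + 0.0.0.0/0 (H6) depth=0
  + 250.145.0.0/16 (H6) depth=16

== LOOKUPS ==
["H0","H1","H1","H5","H1","H1","H3","H5","H1"]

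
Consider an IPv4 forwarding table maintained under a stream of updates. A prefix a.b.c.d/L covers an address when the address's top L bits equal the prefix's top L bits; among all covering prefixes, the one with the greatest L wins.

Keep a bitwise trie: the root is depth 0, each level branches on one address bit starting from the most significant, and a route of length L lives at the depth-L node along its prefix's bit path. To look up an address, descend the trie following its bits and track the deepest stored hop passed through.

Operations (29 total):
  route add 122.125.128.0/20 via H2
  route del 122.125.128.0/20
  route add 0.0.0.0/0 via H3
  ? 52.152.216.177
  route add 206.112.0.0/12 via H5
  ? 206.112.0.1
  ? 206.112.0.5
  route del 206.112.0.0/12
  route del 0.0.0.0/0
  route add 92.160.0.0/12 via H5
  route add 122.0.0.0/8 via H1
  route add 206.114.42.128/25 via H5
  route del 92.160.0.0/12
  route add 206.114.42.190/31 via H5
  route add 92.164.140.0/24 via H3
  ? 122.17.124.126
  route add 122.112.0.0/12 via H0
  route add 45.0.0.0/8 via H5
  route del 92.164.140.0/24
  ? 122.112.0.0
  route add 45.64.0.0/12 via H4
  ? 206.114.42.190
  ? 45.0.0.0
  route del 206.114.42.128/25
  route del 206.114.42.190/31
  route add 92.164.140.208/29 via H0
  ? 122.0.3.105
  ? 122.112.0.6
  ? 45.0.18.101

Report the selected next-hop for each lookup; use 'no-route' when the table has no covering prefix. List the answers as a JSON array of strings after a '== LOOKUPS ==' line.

Apply in order:
  add 122.125.128.0/20 -> H2 at depth 20
  - 122.125.128.0/20 clear@20
  add 0.0.0.0/0 -> H3 at depth 0
  ? 52.152.216.177  path d0:H3→d1:-  best=H3
  add 206.112.0.0/12 -> H5 at depth 12
  ? 206.112.0.1  path d0:H3→d1:-→d2:-→d3:-→d4:-→d5:-→d6:-→d7:-→d8:-→d9:-→d10:-→d11:-→d12:H5  best=H5
  ? 206.112.0.5  path d0:H3→d1:-→d2:-→d3:-→d4:-→d5:-→d6:-→d7:-→d8:-→d9:-→d10:-→d11:-→d12:H5  best=H5
  - 206.112.0.0/12 clear@12
  - 0.0.0.0/0 clear@0
  add 92.160.0.0/12 -> H5 at depth 12
  add 122.0.0.0/8 -> H1 at depth 8
  add 206.114.42.128/25 -> H5 at depth 25
  - 92.160.0.0/12 clear@12
  add 206.114.42.190/31 -> H5 at depth 31
  add 92.164.140.0/24 -> H3 at depth 24
  ? 122.17.124.126  path d0:-→d1:-→d2:-→d3:-→d4:-→d5:-→d6:-→d7:-→d8:H1→d9:-  best=H1
  add 122.112.0.0/12 -> H0 at depth 12
  add 45.0.0.0/8 -> H5 at depth 8
  - 92.164.140.0/24 clear@24
  ? 122.112.0.0  path d0:-→d1:-→d2:-→d3:-→d4:-→d5:-→d6:-→d7:-→d8:H1→d9:-→d10:-→d11:-→d12:H0  best=H0
  add 45.64.0.0/12 -> H4 at depth 12
  ? 206.114.42.190  path d0:-→d1:-→d2:-→d3:-→d4:-→d5:-→d6:-→d7:-→d8:-→d9:-→d10:-→d11:-→d12:-→d13:-→d14:-→d15:-→d16:-→d17:-→d18:-→d19:-→d20:-→d21:-→d22:-→d23:-→d24:-→d25:H5→d26:-→d27:-→d28:-→d29:-→d30:-→d31:H5  best=H5
  ? 45.0.0.0  path d0:-→d1:-→d2:-→d3:-→d4:-→d5:-→d6:-→d7:-→d8:H5→d9:-  best=H5
  - 206.114.42.128/25 clear@25
  - 206.114.42.190/31 clear@31
  add 92.164.140.208/29 -> H0 at depth 29
  ? 122.0.3.105  path d0:-→d1:-→d2:-→d3:-→d4:-→d5:-→d6:-→d7:-→d8:H1→d9:-  best=H1
  ? 122.112.0.6  path d0:-→d1:-→d2:-→d3:-→d4:-→d5:-→d6:-→d7:-→d8:H1→d9:-→d10:-→d11:-→d12:H0  best=H0
  ? 45.0.18.101  path d0:-→d1:-→d2:-→d3:-→d4:-→d5:-→d6:-→d7:-→d8:H5→d9:-  best=H5

== LOOKUPS ==
["H3","H5","H5","H1","H0","H5","H5","H1","H0","H5"]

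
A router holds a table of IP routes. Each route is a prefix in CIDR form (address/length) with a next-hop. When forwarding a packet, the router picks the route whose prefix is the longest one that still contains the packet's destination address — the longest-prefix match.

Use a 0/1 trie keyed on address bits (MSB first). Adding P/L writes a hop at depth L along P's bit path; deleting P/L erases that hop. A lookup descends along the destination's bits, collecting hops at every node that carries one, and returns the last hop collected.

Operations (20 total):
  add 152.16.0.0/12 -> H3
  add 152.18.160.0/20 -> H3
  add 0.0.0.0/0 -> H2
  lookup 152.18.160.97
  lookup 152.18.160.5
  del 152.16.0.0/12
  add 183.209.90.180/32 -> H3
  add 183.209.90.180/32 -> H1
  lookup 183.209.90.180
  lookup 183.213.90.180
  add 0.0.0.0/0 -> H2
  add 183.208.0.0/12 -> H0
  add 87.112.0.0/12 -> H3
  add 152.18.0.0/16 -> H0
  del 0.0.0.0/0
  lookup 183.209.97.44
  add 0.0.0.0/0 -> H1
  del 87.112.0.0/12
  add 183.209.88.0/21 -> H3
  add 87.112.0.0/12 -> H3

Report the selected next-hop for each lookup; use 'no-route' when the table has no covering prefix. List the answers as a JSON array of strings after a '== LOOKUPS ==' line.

Trace:
  + 152.16.0.0/12 (H3) depth=12
  + 152.18.160.0/20 (H3) depth=20
  + 0.0.0.0/0 (H2) depth=0
  Q 152.18.160.97: descend 10011000000100101010 ; hops seen [H2,H3,H3] ; pick H3
  Q 152.18.160.5: descend 10011000000100101010 ; hops seen [H2,H3,H3] ; pick H3
  del 152.16.0.0/12 (clear depth 12)
  + 183.209.90.180/32 (H3) depth=32
  + 183.209.90.180/32 (H1) depth=32
  Q 183.209.90.180: descend 10110111110100010101101010110100 ; hops seen [H2,H1] ; pick H1
  Q 183.213.90.180: descend 1011011111010 ; hops seen [H2] ; pick H2
  + 0.0.0.0/0 (H2) depth=0
  + 183.208.0.0/12 (H0) depth=12
  + 87.112.0.0/12 (H3) depth=12
  + 152.18.0.0/16 (H0) depth=16
  del 0.0.0.0/0 (clear depth 0)
  Q 183.209.97.44: descend 101101111101000101 ; hops seen [H0] ; pick H0
  + 0.0.0.0/0 (H1) depth=0
  del 87.112.0.0/12 (clear depth 12)
  + 183.209.88.0/21 (H3) depth=21
  + 87.112.0.0/12 (H3) depth=12

== LOOKUPS ==
["H3","H3","H1","H2","H0"]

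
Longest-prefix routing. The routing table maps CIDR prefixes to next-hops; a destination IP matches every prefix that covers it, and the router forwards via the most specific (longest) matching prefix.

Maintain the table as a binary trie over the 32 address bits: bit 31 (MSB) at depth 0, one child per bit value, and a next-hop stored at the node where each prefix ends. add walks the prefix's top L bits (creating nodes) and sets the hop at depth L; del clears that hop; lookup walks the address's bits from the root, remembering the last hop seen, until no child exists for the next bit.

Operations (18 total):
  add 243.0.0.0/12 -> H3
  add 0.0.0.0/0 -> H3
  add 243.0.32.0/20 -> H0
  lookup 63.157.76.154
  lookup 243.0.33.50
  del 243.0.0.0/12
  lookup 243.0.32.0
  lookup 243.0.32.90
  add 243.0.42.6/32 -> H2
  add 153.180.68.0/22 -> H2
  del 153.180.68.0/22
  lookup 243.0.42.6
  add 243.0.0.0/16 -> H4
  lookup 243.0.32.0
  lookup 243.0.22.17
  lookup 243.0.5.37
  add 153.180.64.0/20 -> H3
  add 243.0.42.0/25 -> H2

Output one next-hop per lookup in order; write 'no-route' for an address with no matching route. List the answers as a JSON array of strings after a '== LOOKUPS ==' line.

Trace:
  add 243.0.0.0/12 -> H3 at depth 12
  add 0.0.0.0/0 -> H3 at depth 0
  add 243.0.32.0/20 -> H0 at depth 20
  Q 63.157.76.154: descend ε ; hops seen [H3] ; pick H3
  Q 243.0.33.50: descend 11110011000000000010 ; hops seen [H3,H3,H0] ; pick H0
  del 243.0.0.0/12 (clear depth 12)
  Q 243.0.32.0: descend 11110011000000000010 ; hops seen [H3,H0] ; pick H0
  Q 243.0.32.90: descend 11110011000000000010 ; hops seen [H3,H0] ; pick H0
  add 243.0.42.6/32 -> H2 at depth 32
  add 153.180.68.0/22 -> H2 at depth 22
  del 153.180.68.0/22 (clear depth 22)
  Q 243.0.42.6: descend 11110011000000000010101000000110 ; hops seen [H3,H0,H2] ; pick H2
  add 243.0.0.0/16 -> H4 at depth 16
  Q 243.0.32.0: descend 11110011000000000010 ; hops seen [H3,H4,H0] ; pick H0
  Q 243.0.22.17: descend 111100110000000000 ; hops seen [H3,H4] ; pick H4
  Q 243.0.5.37: descend 111100110000000000 ; hops seen [H3,H4] ; pick H4
  add 153.180.64.0/20 -> H3 at depth 20
  add 243.0.42.0/25 -> H2 at depth 25

== LOOKUPS ==
["H3","H0","H0","H0","H2","H0","H4","H4"]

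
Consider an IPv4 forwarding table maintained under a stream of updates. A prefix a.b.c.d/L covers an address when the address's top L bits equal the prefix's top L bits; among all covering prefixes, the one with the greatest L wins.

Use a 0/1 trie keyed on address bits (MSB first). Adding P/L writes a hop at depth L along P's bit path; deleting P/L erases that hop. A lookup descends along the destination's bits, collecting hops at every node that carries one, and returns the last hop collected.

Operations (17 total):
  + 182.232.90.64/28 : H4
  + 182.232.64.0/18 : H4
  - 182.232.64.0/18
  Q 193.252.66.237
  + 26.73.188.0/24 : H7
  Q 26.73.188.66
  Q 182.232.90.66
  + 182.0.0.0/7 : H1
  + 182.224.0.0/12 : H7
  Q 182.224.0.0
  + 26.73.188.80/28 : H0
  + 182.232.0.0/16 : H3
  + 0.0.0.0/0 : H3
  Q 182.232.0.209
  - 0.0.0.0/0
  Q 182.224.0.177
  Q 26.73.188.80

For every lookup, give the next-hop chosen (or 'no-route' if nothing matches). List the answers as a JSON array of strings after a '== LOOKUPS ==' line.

Trace:
  + 182.232.90.64/28 (H4) depth=28
  + 182.232.64.0/18 (H4) depth=18
  - 182.232.64.0/18 clear@18
  lookup 193.252.66.237: bits 1 walk d0:-→d1:- -> no-route
  + 26.73.188.0/24 (H7) depth=24
  lookup 26.73.188.66: bits 000110100100100110111100 walk d0:-→d1:-→d2:-→d3:-→d4:-→d5:-→d6:-→d7:-→d8:-→d9:-→d10:-→d11:-→d12:-→d13:-→d14:-→d15:-→d16:-→d17:-→d18:-→d19:-→d20:-→d21:-→d22:-→d23:-→d24:H7 -> H7
  lookup 182.232.90.66: bits 1011011011101000010110100100 walk d0:-→d1:-→d2:-→d3:-→d4:-→d5:-→d6:-→d7:-→d8:-→d9:-→d10:-→d11:-→d12:-→d13:-→d14:-→d15:-→d16:-→d17:-→d18:-→d19:-→d20:-→d21:-→d22:-→d23:-→d24:-→d25:-→d26:-→d27:-→d28:H4 -> H4
  + 182.0.0.0/7 (H1) depth=7
  + 182.224.0.0/12 (H7) depth=12
  lookup 182.224.0.0: bits 101101101110 walk d0:-→d1:-→d2:-→d3:-→d4:-→d5:-→d6:-→d7:H1→d8:-→d9:-→d10:-→d11:-→d12:H7 -> H7
  + 26.73.188.80/28 (H0) depth=28
  + 182.232.0.0/16 (H3) depth=16
  + 0.0.0.0/0 (H3) depth=0
  lookup 182.232.0.209: bits 10110110111010000 walk d0:H3→d1:-→d2:-→d3:-→d4:-→d5:-→d6:-→d7:H1→d8:-→d9:-→d10:-→d11:-→d12:H7→d13:-→d14:-→d15:-→d16:H3→d17:- -> H3
  - 0.0.0.0/0 clear@0
  lookup 182.224.0.177: bits 101101101110 walk d0:-→d1:-→d2:-→d3:-→d4:-→d5:-→d6:-→d7:H1→d8:-→d9:-→d10:-→d11:-→d12:H7 -> H7
  lookup 26.73.188.80: bits 0001101001001001101111000101 walk d0:-→d1:-→d2:-→d3:-→d4:-→d5:-→d6:-→d7:-→d8:-→d9:-→d10:-→d11:-→d12:-→d13:-→d14:-→d15:-→d16:-→d17:-→d18:-→d19:-→d20:-→d21:-→d22:-→d23:-→d24:H7→d25:-→d26:-→d27:-→d28:H0 -> H0

== LOOKUPS ==
["no-route","H7","H4","H7","H3","H7","H0"]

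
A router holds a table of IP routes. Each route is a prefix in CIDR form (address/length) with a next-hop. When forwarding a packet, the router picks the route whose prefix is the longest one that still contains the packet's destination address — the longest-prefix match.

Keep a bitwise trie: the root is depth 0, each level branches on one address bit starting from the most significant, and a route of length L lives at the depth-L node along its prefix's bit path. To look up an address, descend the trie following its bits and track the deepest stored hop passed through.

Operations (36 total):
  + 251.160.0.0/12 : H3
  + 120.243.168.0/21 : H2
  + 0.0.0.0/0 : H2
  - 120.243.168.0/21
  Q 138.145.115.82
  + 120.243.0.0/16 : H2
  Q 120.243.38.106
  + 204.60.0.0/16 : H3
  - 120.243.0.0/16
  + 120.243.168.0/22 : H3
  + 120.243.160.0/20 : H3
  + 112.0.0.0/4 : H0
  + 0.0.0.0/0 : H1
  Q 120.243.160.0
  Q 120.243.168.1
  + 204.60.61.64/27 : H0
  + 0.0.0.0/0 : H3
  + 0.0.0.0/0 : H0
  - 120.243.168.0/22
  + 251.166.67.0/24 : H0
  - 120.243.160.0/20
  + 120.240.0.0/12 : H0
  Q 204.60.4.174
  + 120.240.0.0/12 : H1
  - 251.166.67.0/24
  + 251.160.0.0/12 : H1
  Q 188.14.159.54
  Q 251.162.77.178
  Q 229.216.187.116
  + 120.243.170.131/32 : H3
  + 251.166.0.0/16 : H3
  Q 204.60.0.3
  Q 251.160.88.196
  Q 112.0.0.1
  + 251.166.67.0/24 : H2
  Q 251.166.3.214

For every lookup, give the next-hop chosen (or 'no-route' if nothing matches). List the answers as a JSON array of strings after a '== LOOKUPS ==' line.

Process each operation:
  + 251.160.0.0/12 (H3) depth=12
  + 120.243.168.0/21 (H2) depth=21
  + 0.0.0.0/0 (H2) depth=0
  del 120.243.168.0/21 (clear depth 21)
  ? 138.145.115.82  path d0:H2→d1:-  best=H2
  + 120.243.0.0/16 (H2) depth=16
  ? 120.243.38.106  path d0:H2→d1:-→d2:-→d3:-→d4:-→d5:-→d6:-→d7:-→d8:-→d9:-→d10:-→d11:-→d12:-→d13:-→d14:-→d15:-→d16:H2  best=H2
  + 204.60.0.0/16 (H3) depth=16
  del 120.243.0.0/16 (clear depth 16)
  + 120.243.168.0/22 (H3) depth=22
  + 120.243.160.0/20 (H3) depth=20
  + 112.0.0.0/4 (H0) depth=4
  + 0.0.0.0/0 (H1) depth=0
  ? 120.243.160.0  path d0:H1→d1:-→d2:-→d3:-→d4:H0→d5:-→d6:-→d7:-→d8:-→d9:-→d10:-→d11:-→d12:-→d13:-→d14:-→d15:-→d16:-→d17:-→d18:-→d19:-→d20:H3  best=H3
  ? 120.243.168.1  path d0:H1→d1:-→d2:-→d3:-→d4:H0→d5:-→d6:-→d7:-→d8:-→d9:-→d10:-→d11:-→d12:-→d13:-→d14:-→d15:-→d16:-→d17:-→d18:-→d19:-→d20:H3→d21:-→d22:H3  best=H3
  + 204.60.61.64/27 (H0) depth=27
  + 0.0.0.0/0 (H3) depth=0
  + 0.0.0.0/0 (H0) depth=0
  del 120.243.168.0/22 (clear depth 22)
  + 251.166.67.0/24 (H0) depth=24
  del 120.243.160.0/20 (clear depth 20)
  + 120.240.0.0/12 (H0) depth=12
  ? 204.60.4.174  path d0:H0→d1:-→d2:-→d3:-→d4:-→d5:-→d6:-→d7:-→d8:-→d9:-→d10:-→d11:-→d12:-→d13:-→d14:-→d15:-→d16:H3→d17:-→d18:-  best=H3
  + 120.240.0.0/12 (H1) depth=12
  del 251.166.67.0/24 (clear depth 24)
  + 251.160.0.0/12 (H1) depth=12
  ? 188.14.159.54  path d0:H0→d1:-  best=H0
  ? 251.162.77.178  path d0:H0→d1:-→d2:-→d3:-→d4:-→d5:-→d6:-→d7:-→d8:-→d9:-→d10:-→d11:-→d12:H1→d13:-  best=H1
  ? 229.216.187.116  path d0:H0→d1:-→d2:-→d3:-  best=H0
  + 120.243.170.131/32 (H3) depth=32
  + 251.166.0.0/16 (H3) depth=16
  ? 204.60.0.3  path d0:H0→d1:-→d2:-→d3:-→d4:-→d5:-→d6:-→d7:-→d8:-→d9:-→d10:-→d11:-→d12:-→d13:-→d14:-→d15:-→d16:H3→d17:-→d18:-  best=H3
  ? 251.160.88.196  path d0:H0→d1:-→d2:-→d3:-→d4:-→d5:-→d6:-→d7:-→d8:-→d9:-→d10:-→d11:-→d12:H1→d13:-  best=H1
  ? 112.0.0.1  path d0:H0→d1:-→d2:-→d3:-→d4:H0  best=H0
  + 251.166.67.0/24 (H2) depth=24
  ? 251.166.3.214  path d0:H0→d1:-→d2:-→d3:-→d4:-→d5:-→d6:-→d7:-→d8:-→d9:-→d10:-→d11:-→d12:H1→d13:-→d14:-→d15:-→d16:H3→d17:-  best=H3

== LOOKUPS ==
["H2","H2","H3","H3","H3","H0","H1","H0","H3","H1","H0","H3"]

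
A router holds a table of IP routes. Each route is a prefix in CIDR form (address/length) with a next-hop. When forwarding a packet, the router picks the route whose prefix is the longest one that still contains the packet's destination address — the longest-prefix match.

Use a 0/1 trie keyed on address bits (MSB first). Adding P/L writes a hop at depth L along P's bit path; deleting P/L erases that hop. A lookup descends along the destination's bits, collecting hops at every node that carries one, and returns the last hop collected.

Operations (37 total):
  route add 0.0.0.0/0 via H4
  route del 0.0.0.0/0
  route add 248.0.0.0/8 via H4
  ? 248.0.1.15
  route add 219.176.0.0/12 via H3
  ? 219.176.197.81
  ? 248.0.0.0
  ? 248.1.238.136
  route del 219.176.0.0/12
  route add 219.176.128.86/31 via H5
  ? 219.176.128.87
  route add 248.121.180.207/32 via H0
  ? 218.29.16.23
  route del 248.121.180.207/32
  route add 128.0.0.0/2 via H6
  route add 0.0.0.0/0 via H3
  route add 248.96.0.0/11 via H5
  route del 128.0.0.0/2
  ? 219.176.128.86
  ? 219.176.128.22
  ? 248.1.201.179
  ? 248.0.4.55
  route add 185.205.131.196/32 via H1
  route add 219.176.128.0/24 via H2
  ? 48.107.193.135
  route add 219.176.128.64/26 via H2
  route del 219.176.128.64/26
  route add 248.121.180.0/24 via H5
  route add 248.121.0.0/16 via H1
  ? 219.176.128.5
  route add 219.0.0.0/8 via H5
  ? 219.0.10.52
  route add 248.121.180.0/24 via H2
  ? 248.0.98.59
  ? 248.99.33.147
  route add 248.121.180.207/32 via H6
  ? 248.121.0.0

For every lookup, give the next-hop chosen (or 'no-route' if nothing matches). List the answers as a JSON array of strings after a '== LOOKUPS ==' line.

Trace:
  + 0.0.0.0/0 (H4) depth=0
  - 0.0.0.0/0 clear@0
  + 248.0.0.0/8 (H4) depth=8
  ? 248.0.1.15  path d0:-→d1:-→d2:-→d3:-→d4:-→d5:-→d6:-→d7:-→d8:H4  best=H4
  + 219.176.0.0/12 (H3) depth=12
  ? 219.176.197.81  path d0:-→d1:-→d2:-→d3:-→d4:-→d5:-→d6:-→d7:-→d8:-→d9:-→d10:-→d11:-→d12:H3  best=H3
  ? 248.0.0.0  path d0:-→d1:-→d2:-→d3:-→d4:-→d5:-→d6:-→d7:-→d8:H4  best=H4
  ? 248.1.238.136  path d0:-→d1:-→d2:-→d3:-→d4:-→d5:-→d6:-→d7:-→d8:H4  best=H4
  - 219.176.0.0/12 clear@12
  + 219.176.128.86/31 (H5) depth=31
  ? 219.176.128.87  path d0:-→d1:-→d2:-→d3:-→d4:-→d5:-→d6:-→d7:-→d8:-→d9:-→d10:-→d11:-→d12:-→d13:-→d14:-→d15:-→d16:-→d17:-→d18:-→d19:-→d20:-→d21:-→d22:-→d23:-→d24:-→d25:-→d26:-→d27:-→d28:-→d29:-→d30:-→d31:H5  best=H5
  + 248.121.180.207/32 (H0) depth=32
  ? 218.29.16.23  path d0:-→d1:-→d2:-→d3:-→d4:-→d5:-→d6:-→d7:-  best=no-route
  - 248.121.180.207/32 clear@32
  + 128.0.0.0/2 (H6) depth=2
  + 0.0.0.0/0 (H3) depth=0
  + 248.96.0.0/11 (H5) depth=11
  - 128.0.0.0/2 clear@2
  ? 219.176.128.86  path d0:H3→d1:-→d2:-→d3:-→d4:-→d5:-→d6:-→d7:-→d8:-→d9:-→d10:-→d11:-→d12:-→d13:-→d14:-→d15:-→d16:-→d17:-→d18:-→d19:-→d20:-→d21:-→d22:-→d23:-→d24:-→d25:-→d26:-→d27:-→d28:-→d29:-→d30:-→d31:H5  best=H5
  ? 219.176.128.22  path d0:H3→d1:-→d2:-→d3:-→d4:-→d5:-→d6:-→d7:-→d8:-→d9:-→d10:-→d11:-→d12:-→d13:-→d14:-→d15:-→d16:-→d17:-→d18:-→d19:-→d20:-→d21:-→d22:-→d23:-→d24:-→d25:-  best=H3
  ? 248.1.201.179  path d0:H3→d1:-→d2:-→d3:-→d4:-→d5:-→d6:-→d7:-→d8:H4→d9:-  best=H4
  ? 248.0.4.55  path d0:H3→d1:-→d2:-→d3:-→d4:-→d5:-→d6:-→d7:-→d8:H4→d9:-  best=H4
  + 185.205.131.196/32 (H1) depth=32
  + 219.176.128.0/24 (H2) depth=24
  ? 48.107.193.135  path d0:H3  best=H3
  + 219.176.128.64/26 (H2) depth=26
  - 219.176.128.64/26 clear@26
  + 248.121.180.0/24 (H5) depth=24
  + 248.121.0.0/16 (H1) depth=16
  ? 219.176.128.5  path d0:H3→d1:-→d2:-→d3:-→d4:-→d5:-→d6:-→d7:-→d8:-→d9:-→d10:-→d11:-→d12:-→d13:-→d14:-→d15:-→d16:-→d17:-→d18:-→d19:-→d20:-→d21:-→d22:-→d23:-→d24:H2→d25:-  best=H2
  + 219.0.0.0/8 (H5) depth=8
  ? 219.0.10.52  path d0:H3→d1:-→d2:-→d3:-→d4:-→d5:-→d6:-→d7:-→d8:H5  best=H5
  + 248.121.180.0/24 (H2) depth=24
  ? 248.0.98.59  path d0:H3→d1:-→d2:-→d3:-→d4:-→d5:-→d6:-→d7:-→d8:H4→d9:-  best=H4
  ? 248.99.33.147  path d0:H3→d1:-→d2:-→d3:-→d4:-→d5:-→d6:-→d7:-→d8:H4→d9:-→d10:-→d11:H5  best=H5
  + 248.121.180.207/32 (H6) depth=32
  ? 248.121.0.0  path d0:H3→d1:-→d2:-→d3:-→d4:-→d5:-→d6:-→d7:-→d8:H4→d9:-→d10:-→d11:H5→d12:-→d13:-→d14:-→d15:-→d16:H1  best=H1

== LOOKUPS ==
["H4","H3","H4","H4","H5","no-route","H5","H3","H4","H4","H3","H2","H5","H4","H5","H1"]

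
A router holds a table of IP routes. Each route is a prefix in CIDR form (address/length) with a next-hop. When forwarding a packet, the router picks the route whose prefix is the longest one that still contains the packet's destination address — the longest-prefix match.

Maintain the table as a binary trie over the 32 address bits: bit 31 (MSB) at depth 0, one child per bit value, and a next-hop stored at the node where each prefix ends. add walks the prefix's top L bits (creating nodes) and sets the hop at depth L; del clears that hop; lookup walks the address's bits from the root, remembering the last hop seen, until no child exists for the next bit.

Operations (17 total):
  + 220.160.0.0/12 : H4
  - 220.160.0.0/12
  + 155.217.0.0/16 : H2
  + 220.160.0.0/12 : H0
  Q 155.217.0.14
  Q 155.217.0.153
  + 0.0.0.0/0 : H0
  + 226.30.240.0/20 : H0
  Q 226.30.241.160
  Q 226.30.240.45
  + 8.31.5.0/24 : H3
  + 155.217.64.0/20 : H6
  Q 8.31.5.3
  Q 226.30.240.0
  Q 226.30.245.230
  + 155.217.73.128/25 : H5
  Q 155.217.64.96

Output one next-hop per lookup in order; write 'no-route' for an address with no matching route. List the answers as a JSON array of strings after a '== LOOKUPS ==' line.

Apply in order:
  add 220.160.0.0/12 -> H4 at depth 12
  del 220.160.0.0/12 (clear depth 12)
  add 155.217.0.0/16 -> H2 at depth 16
  add 220.160.0.0/12 -> H0 at depth 12
  ? 155.217.0.14  path d0:-→d1:-→d2:-→d3:-→d4:-→d5:-→d6:-→d7:-→d8:-→d9:-→d10:-→d11:-→d12:-→d13:-→d14:-→d15:-→d16:H2  best=H2
  ? 155.217.0.153  path d0:-→d1:-→d2:-→d3:-→d4:-→d5:-→d6:-→d7:-→d8:-→d9:-→d10:-→d11:-→d12:-→d13:-→d14:-→d15:-→d16:H2  best=H2
  add 0.0.0.0/0 -> H0 at depth 0
  add 226.30.240.0/20 -> H0 at depth 20
  ? 226.30.241.160  path d0:H0→d1:-→d2:-→d3:-→d4:-→d5:-→d6:-→d7:-→d8:-→d9:-→d10:-→d11:-→d12:-→d13:-→d14:-→d15:-→d16:-→d17:-→d18:-→d19:-→d20:H0  best=H0
  ? 226.30.240.45  path d0:H0→d1:-→d2:-→d3:-→d4:-→d5:-→d6:-→d7:-→d8:-→d9:-→d10:-→d11:-→d12:-→d13:-→d14:-→d15:-→d16:-→d17:-→d18:-→d19:-→d20:H0  best=H0
  add 8.31.5.0/24 -> H3 at depth 24
  add 155.217.64.0/20 -> H6 at depth 20
  ? 8.31.5.3  path d0:H0→d1:-→d2:-→d3:-→d4:-→d5:-→d6:-→d7:-→d8:-→d9:-→d10:-→d11:-→d12:-→d13:-→d14:-→d15:-→d16:-→d17:-→d18:-→d19:-→d20:-→d21:-→d22:-→d23:-→d24:H3  best=H3
  ? 226.30.240.0  path d0:H0→d1:-→d2:-→d3:-→d4:-→d5:-→d6:-→d7:-→d8:-→d9:-→d10:-→d11:-→d12:-→d13:-→d14:-→d15:-→d16:-→d17:-→d18:-→d19:-→d20:H0  best=H0
  ? 226.30.245.230  path d0:H0→d1:-→d2:-→d3:-→d4:-→d5:-→d6:-→d7:-→d8:-→d9:-→d10:-→d11:-→d12:-→d13:-→d14:-→d15:-→d16:-→d17:-→d18:-→d19:-→d20:H0  best=H0
  add 155.217.73.128/25 -> H5 at depth 25
  ? 155.217.64.96  path d0:H0→d1:-→d2:-→d3:-→d4:-→d5:-→d6:-→d7:-→d8:-→d9:-→d10:-→d11:-→d12:-→d13:-→d14:-→d15:-→d16:H2→d17:-→d18:-→d19:-→d20:H6  best=H6

== LOOKUPS ==
["H2","H2","H0","H0","H3","H0","H0","H6"]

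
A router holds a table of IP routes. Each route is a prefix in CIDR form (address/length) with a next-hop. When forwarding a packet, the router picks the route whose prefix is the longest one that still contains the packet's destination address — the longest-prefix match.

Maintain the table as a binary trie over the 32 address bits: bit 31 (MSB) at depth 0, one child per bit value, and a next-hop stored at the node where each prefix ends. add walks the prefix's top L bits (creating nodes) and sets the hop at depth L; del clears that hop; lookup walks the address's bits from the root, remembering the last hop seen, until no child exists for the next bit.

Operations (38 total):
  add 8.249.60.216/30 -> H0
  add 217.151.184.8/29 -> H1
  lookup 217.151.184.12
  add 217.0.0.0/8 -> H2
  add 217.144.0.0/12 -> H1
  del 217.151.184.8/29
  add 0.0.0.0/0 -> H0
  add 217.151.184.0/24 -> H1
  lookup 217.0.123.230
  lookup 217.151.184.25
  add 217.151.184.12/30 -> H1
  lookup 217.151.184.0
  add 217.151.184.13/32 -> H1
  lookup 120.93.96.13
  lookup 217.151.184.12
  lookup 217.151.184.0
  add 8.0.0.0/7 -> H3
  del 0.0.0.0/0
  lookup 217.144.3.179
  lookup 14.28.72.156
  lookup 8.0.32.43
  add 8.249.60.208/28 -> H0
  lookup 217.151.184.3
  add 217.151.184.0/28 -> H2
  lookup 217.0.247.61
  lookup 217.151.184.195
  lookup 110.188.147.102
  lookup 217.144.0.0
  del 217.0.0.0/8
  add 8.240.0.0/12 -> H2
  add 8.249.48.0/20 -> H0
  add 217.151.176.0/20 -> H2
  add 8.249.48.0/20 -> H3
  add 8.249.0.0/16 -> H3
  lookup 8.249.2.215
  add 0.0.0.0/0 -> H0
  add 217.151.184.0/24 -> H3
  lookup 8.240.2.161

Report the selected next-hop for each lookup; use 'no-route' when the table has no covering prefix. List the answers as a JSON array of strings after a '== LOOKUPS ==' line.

Process each operation:
  + 8.249.60.216/30 (H0) depth=30
  + 217.151.184.8/29 (H1) depth=29
  ? 217.151.184.12  path d0:-→d1:-→d2:-→d3:-→d4:-→d5:-→d6:-→d7:-→d8:-→d9:-→d10:-→d11:-→d12:-→d13:-→d14:-→d15:-→d16:-→d17:-→d18:-→d19:-→d20:-→d21:-→d22:-→d23:-→d24:-→d25:-→d26:-→d27:-→d28:-→d29:H1  best=H1
  + 217.0.0.0/8 (H2) depth=8
  + 217.144.0.0/12 (H1) depth=12
  - 217.151.184.8/29 clear@29
  + 0.0.0.0/0 (H0) depth=0
  + 217.151.184.0/24 (H1) depth=24
  ? 217.0.123.230  path d0:H0→d1:-→d2:-→d3:-→d4:-→d5:-→d6:-→d7:-→d8:H2  best=H2
  ? 217.151.184.25  path d0:H0→d1:-→d2:-→d3:-→d4:-→d5:-→d6:-→d7:-→d8:H2→d9:-→d10:-→d11:-→d12:H1→d13:-→d14:-→d15:-→d16:-→d17:-→d18:-→d19:-→d20:-→d21:-→d22:-→d23:-→d24:H1→d25:-→d26:-→d27:-  best=H1
  + 217.151.184.12/30 (H1) depth=30
  ? 217.151.184.0  path d0:H0→d1:-→d2:-→d3:-→d4:-→d5:-→d6:-→d7:-→d8:H2→d9:-→d10:-→d11:-→d12:H1→d13:-→d14:-→d15:-→d16:-→d17:-→d18:-→d19:-→d20:-→d21:-→d22:-→d23:-→d24:H1→d25:-→d26:-→d27:-→d28:-  best=H1
  + 217.151.184.13/32 (H1) depth=32
  ? 120.93.96.13  path d0:H0→d1:-  best=H0
  ? 217.151.184.12  path d0:H0→d1:-→d2:-→d3:-→d4:-→d5:-→d6:-→d7:-→d8:H2→d9:-→d10:-→d11:-→d12:H1→d13:-→d14:-→d15:-→d16:-→d17:-→d18:-→d19:-→d20:-→d21:-→d22:-→d23:-→d24:H1→d25:-→d26:-→d27:-→d28:-→d29:-→d30:H1→d31:-  best=H1
  ? 217.151.184.0  path d0:H0→d1:-→d2:-→d3:-→d4:-→d5:-→d6:-→d7:-→d8:H2→d9:-→d10:-→d11:-→d12:H1→d13:-→d14:-→d15:-→d16:-→d17:-→d18:-→d19:-→d20:-→d21:-→d22:-→d23:-→d24:H1→d25:-→d26:-→d27:-→d28:-  best=H1
  + 8.0.0.0/7 (H3) depth=7
  - 0.0.0.0/0 clear@0
  ? 217.144.3.179  path d0:-→d1:-→d2:-→d3:-→d4:-→d5:-→d6:-→d7:-→d8:H2→d9:-→d10:-→d11:-→d12:H1→d13:-  best=H1
  ? 14.28.72.156  path d0:-→d1:-→d2:-→d3:-→d4:-→d5:-  best=no-route
  ? 8.0.32.43  path d0:-→d1:-→d2:-→d3:-→d4:-→d5:-→d6:-→d7:H3→d8:-  best=H3
  + 8.249.60.208/28 (H0) depth=28
  ? 217.151.184.3  path d0:-→d1:-→d2:-→d3:-→d4:-→d5:-→d6:-→d7:-→d8:H2→d9:-→d10:-→d11:-→d12:H1→d13:-→d14:-→d15:-→d16:-→d17:-→d18:-→d19:-→d20:-→d21:-→d22:-→d23:-→d24:H1→d25:-→d26:-→d27:-→d28:-  best=H1
  + 217.151.184.0/28 (H2) depth=28
  ? 217.0.247.61  path d0:-→d1:-→d2:-→d3:-→d4:-→d5:-→d6:-→d7:-→d8:H2  best=H2
  ? 217.151.184.195  path d0:-→d1:-→d2:-→d3:-→d4:-→d5:-→d6:-→d7:-→d8:H2→d9:-→d10:-→d11:-→d12:H1→d13:-→d14:-→d15:-→d16:-→d17:-→d18:-→d19:-→d20:-→d21:-→d22:-→d23:-→d24:H1  best=H1
  ? 110.188.147.102  path d0:-→d1:-  best=no-route
  ? 217.144.0.0  path d0:-→d1:-→d2:-→d3:-→d4:-→d5:-→d6:-→d7:-→d8:H2→d9:-→d10:-→d11:-→d12:H1→d13:-  best=H1
  - 217.0.0.0/8 clear@8
  + 8.240.0.0/12 (H2) depth=12
  + 8.249.48.0/20 (H0) depth=20
  + 217.151.176.0/20 (H2) depth=20
  + 8.249.48.0/20 (H3) depth=20
  + 8.249.0.0/16 (H3) depth=16
  ? 8.249.2.215  path d0:-→d1:-→d2:-→d3:-→d4:-→d5:-→d6:-→d7:H3→d8:-→d9:-→d10:-→d11:-→d12:H2→d13:-→d14:-→d15:-→d16:H3→d17:-→d18:-  best=H3
  + 0.0.0.0/0 (H0) depth=0
  + 217.151.184.0/24 (H3) depth=24
  ? 8.240.2.161  path d0:H0→d1:-→d2:-→d3:-→d4:-→d5:-→d6:-→d7:H3→d8:-→d9:-→d10:-→d11:-→d12:H2  best=H2

== LOOKUPS ==
["H1","H2","H1","H1","H0","H1","H1","H1","no-route","H3","H1","H2","H1","no-route","H1","H3","H2"]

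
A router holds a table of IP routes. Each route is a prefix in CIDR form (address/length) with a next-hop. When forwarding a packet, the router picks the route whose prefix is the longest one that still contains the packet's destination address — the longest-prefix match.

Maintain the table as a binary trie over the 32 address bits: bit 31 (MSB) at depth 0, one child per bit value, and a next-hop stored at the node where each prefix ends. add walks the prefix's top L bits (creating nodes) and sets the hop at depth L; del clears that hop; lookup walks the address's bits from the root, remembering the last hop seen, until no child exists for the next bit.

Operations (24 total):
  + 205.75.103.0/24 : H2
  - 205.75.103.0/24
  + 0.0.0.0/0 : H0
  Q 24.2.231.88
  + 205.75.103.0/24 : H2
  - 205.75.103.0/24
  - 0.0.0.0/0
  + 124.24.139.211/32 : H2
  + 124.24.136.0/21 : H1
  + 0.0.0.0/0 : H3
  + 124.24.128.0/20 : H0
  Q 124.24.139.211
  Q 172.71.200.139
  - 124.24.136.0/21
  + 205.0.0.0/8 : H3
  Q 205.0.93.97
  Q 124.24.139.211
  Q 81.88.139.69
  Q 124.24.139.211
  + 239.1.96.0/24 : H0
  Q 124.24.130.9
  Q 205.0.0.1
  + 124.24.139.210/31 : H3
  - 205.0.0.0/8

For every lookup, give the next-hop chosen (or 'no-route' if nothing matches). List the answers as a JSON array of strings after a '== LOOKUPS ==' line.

Trace:
  + 205.75.103.0/24 (H2) depth=24
  del 205.75.103.0/24 (clear depth 24)
  + 0.0.0.0/0 (H0) depth=0
  ? 24.2.231.88  path d0:H0  best=H0
  + 205.75.103.0/24 (H2) depth=24
  del 205.75.103.0/24 (clear depth 24)
  del 0.0.0.0/0 (clear depth 0)
  + 124.24.139.211/32 (H2) depth=32
  + 124.24.136.0/21 (H1) depth=21
  + 0.0.0.0/0 (H3) depth=0
  + 124.24.128.0/20 (H0) depth=20
  ? 124.24.139.211  path d0:H3→d1:-→d2:-→d3:-→d4:-→d5:-→d6:-→d7:-→d8:-→d9:-→d10:-→d11:-→d12:-→d13:-→d14:-→d15:-→d16:-→d17:-→d18:-→d19:-→d20:H0→d21:H1→d22:-→d23:-→d24:-→d25:-→d26:-→d27:-→d28:-→d29:-→d30:-→d31:-→d32:H2  best=H2
  ? 172.71.200.139  path d0:H3→d1:-  best=H3
  del 124.24.136.0/21 (clear depth 21)
  + 205.0.0.0/8 (H3) depth=8
  ? 205.0.93.97  path d0:H3→d1:-→d2:-→d3:-→d4:-→d5:-→d6:-→d7:-→d8:H3→d9:-  best=H3
  ? 124.24.139.211  path d0:H3→d1:-→d2:-→d3:-→d4:-→d5:-→d6:-→d7:-→d8:-→d9:-→d10:-→d11:-→d12:-→d13:-→d14:-→d15:-→d16:-→d17:-→d18:-→d19:-→d20:H0→d21:-→d22:-→d23:-→d24:-→d25:-→d26:-→d27:-→d28:-→d29:-→d30:-→d31:-→d32:H2  best=H2
  ? 81.88.139.69  path d0:H3→d1:-→d2:-  best=H3
  ? 124.24.139.211  path d0:H3→d1:-→d2:-→d3:-→d4:-→d5:-→d6:-→d7:-→d8:-→d9:-→d10:-→d11:-→d12:-→d13:-→d14:-→d15:-→d16:-→d17:-→d18:-→d19:-→d20:H0→d21:-→d22:-→d23:-→d24:-→d25:-→d26:-→d27:-→d28:-→d29:-→d30:-→d31:-→d32:H2  best=H2
  + 239.1.96.0/24 (H0) depth=24
  ? 124.24.130.9  path d0:H3→d1:-→d2:-→d3:-→d4:-→d5:-→d6:-→d7:-→d8:-→d9:-→d10:-→d11:-→d12:-→d13:-→d14:-→d15:-→d16:-→d17:-→d18:-→d19:-→d20:H0  best=H0
  ? 205.0.0.1  path d0:H3→d1:-→d2:-→d3:-→d4:-→d5:-→d6:-→d7:-→d8:H3→d9:-  best=H3
  + 124.24.139.210/31 (H3) depth=31
  del 205.0.0.0/8 (clear depth 8)

== LOOKUPS ==
["H0","H2","H3","H3","H2","H3","H2","H0","H3"]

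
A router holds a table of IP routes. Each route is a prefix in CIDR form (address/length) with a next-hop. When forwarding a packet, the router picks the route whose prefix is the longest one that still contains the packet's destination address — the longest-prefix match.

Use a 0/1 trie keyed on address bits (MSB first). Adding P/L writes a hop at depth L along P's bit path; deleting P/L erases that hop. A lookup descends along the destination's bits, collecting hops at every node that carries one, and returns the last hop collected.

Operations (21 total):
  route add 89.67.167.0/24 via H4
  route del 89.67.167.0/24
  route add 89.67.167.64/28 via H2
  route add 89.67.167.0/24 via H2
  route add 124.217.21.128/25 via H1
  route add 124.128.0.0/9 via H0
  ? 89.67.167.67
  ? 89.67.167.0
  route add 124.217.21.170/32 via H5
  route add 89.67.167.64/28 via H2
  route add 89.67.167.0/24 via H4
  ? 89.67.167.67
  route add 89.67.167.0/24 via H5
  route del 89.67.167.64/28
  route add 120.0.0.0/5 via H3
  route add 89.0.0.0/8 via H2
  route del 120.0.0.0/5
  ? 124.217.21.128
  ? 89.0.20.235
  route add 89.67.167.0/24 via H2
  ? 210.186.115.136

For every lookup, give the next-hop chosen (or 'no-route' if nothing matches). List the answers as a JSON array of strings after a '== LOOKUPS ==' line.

Trace:
  add 89.67.167.0/24 -> H4 at depth 24
  - 89.67.167.0/24 clear@24
  add 89.67.167.64/28 -> H2 at depth 28
  add 89.67.167.0/24 -> H2 at depth 24
  add 124.217.21.128/25 -> H1 at depth 25
  add 124.128.0.0/9 -> H0 at depth 9
  lookup 89.67.167.67: bits 0101100101000011101001110100 walk d0:-→d1:-→d2:-→d3:-→d4:-→d5:-→d6:-→d7:-→d8:-→d9:-→d10:-→d11:-→d12:-→d13:-→d14:-→d15:-→d16:-→d17:-→d18:-→d19:-→d20:-→d21:-→d22:-→d23:-→d24:H2→d25:-→d26:-→d27:-→d28:H2 -> H2
  lookup 89.67.167.0: bits 0101100101000011101001110 walk d0:-→d1:-→d2:-→d3:-→d4:-→d5:-→d6:-→d7:-→d8:-→d9:-→d10:-→d11:-→d12:-→d13:-→d14:-→d15:-→d16:-→d17:-→d18:-→d19:-→d20:-→d21:-→d22:-→d23:-→d24:H2→d25:- -> H2
  add 124.217.21.170/32 -> H5 at depth 32
  add 89.67.167.64/28 -> H2 at depth 28
  add 89.67.167.0/24 -> H4 at depth 24
  lookup 89.67.167.67: bits 0101100101000011101001110100 walk d0:-→d1:-→d2:-→d3:-→d4:-→d5:-→d6:-→d7:-→d8:-→d9:-→d10:-→d11:-→d12:-→d13:-→d14:-→d15:-→d16:-→d17:-→d18:-→d19:-→d20:-→d21:-→d22:-→d23:-→d24:H4→d25:-→d26:-→d27:-→d28:H2 -> H2
  add 89.67.167.0/24 -> H5 at depth 24
  - 89.67.167.64/28 clear@28
  add 120.0.0.0/5 -> H3 at depth 5
  add 89.0.0.0/8 -> H2 at depth 8
  - 120.0.0.0/5 clear@5
  lookup 124.217.21.128: bits 01111100110110010001010110 walk d0:-→d1:-→d2:-→d3:-→d4:-→d5:-→d6:-→d7:-→d8:-→d9:H0→d10:-→d11:-→d12:-→d13:-→d14:-→d15:-→d16:-→d17:-→d18:-→d19:-→d20:-→d21:-→d22:-→d23:-→d24:-→d25:H1→d26:- -> H1
  lookup 89.0.20.235: bits 010110010 walk d0:-→d1:-→d2:-→d3:-→d4:-→d5:-→d6:-→d7:-→d8:H2→d9:- -> H2
  add 89.67.167.0/24 -> H2 at depth 24
  lookup 210.186.115.136: bits ε walk d0:- -> no-route

== LOOKUPS ==
["H2","H2","H2","H1","H2","no-route"]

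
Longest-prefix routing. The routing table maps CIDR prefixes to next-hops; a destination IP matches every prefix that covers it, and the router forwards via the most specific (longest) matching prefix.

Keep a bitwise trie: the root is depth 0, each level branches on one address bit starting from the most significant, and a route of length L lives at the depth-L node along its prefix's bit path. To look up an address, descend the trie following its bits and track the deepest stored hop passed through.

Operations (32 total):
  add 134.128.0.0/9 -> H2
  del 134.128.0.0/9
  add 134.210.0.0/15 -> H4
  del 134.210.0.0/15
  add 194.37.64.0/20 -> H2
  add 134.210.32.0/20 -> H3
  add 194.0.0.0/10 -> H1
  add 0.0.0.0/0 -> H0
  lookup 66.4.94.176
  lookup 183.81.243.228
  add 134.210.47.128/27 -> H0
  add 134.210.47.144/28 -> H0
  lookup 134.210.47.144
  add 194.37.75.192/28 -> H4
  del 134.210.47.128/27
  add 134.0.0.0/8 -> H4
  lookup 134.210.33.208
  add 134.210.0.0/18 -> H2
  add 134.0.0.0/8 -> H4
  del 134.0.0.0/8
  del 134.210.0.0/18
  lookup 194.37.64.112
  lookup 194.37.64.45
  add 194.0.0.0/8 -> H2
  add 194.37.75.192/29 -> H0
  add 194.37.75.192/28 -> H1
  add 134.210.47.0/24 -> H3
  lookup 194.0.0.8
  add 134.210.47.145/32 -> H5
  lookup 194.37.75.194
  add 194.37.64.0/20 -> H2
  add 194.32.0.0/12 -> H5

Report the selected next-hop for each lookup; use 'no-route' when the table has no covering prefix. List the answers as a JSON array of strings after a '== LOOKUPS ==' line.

Apply in order:
  add 134.128.0.0/9 -> H2 at depth 9
  - 134.128.0.0/9 clear@9
  add 134.210.0.0/15 -> H4 at depth 15
  - 134.210.0.0/15 clear@15
  add 194.37.64.0/20 -> H2 at depth 20
  add 134.210.32.0/20 -> H3 at depth 20
  add 194.0.0.0/10 -> H1 at depth 10
  add 0.0.0.0/0 -> H0 at depth 0
  ? 66.4.94.176  path d0:H0  best=H0
  ? 183.81.243.228  path d0:H0→d1:-→d2:-  best=H0
  add 134.210.47.128/27 -> H0 at depth 27
  add 134.210.47.144/28 -> H0 at depth 28
  ? 134.210.47.144  path d0:H0→d1:-→d2:-→d3:-→d4:-→d5:-→d6:-→d7:-→d8:-→d9:-→d10:-→d11:-→d12:-→d13:-→d14:-→d15:-→d16:-→d17:-→d18:-→d19:-→d20:H3→d21:-→d22:-→d23:-→d24:-→d25:-→d26:-→d27:H0→d28:H0  best=H0
  add 194.37.75.192/28 -> H4 at depth 28
  - 134.210.47.128/27 clear@27
  add 134.0.0.0/8 -> H4 at depth 8
  ? 134.210.33.208  path d0:H0→d1:-→d2:-→d3:-→d4:-→d5:-→d6:-→d7:-→d8:H4→d9:-→d10:-→d11:-→d12:-→d13:-→d14:-→d15:-→d16:-→d17:-→d18:-→d19:-→d20:H3  best=H3
  add 134.210.0.0/18 -> H2 at depth 18
  add 134.0.0.0/8 -> H4 at depth 8
  - 134.0.0.0/8 clear@8
  - 134.210.0.0/18 clear@18
  ? 194.37.64.112  path d0:H0→d1:-→d2:-→d3:-→d4:-→d5:-→d6:-→d7:-→d8:-→d9:-→d10:H1→d11:-→d12:-→d13:-→d14:-→d15:-→d16:-→d17:-→d18:-→d19:-→d20:H2  best=H2
  ? 194.37.64.45  path d0:H0→d1:-→d2:-→d3:-→d4:-→d5:-→d6:-→d7:-→d8:-→d9:-→d10:H1→d11:-→d12:-→d13:-→d14:-→d15:-→d16:-→d17:-→d18:-→d19:-→d20:H2  best=H2
  add 194.0.0.0/8 -> H2 at depth 8
  add 194.37.75.192/29 -> H0 at depth 29
  add 194.37.75.192/28 -> H1 at depth 28
  add 134.210.47.0/24 -> H3 at depth 24
  ? 194.0.0.8  path d0:H0→d1:-→d2:-→d3:-→d4:-→d5:-→d6:-→d7:-→d8:H2→d9:-→d10:H1  best=H1
  add 134.210.47.145/32 -> H5 at depth 32
  ? 194.37.75.194  path d0:H0→d1:-→d2:-→d3:-→d4:-→d5:-→d6:-→d7:-→d8:H2→d9:-→d10:H1→d11:-→d12:-→d13:-→d14:-→d15:-→d16:-→d17:-→d18:-→d19:-→d20:H2→d21:-→d22:-→d23:-→d24:-→d25:-→d26:-→d27:-→d28:H1→d29:H0  best=H0
  add 194.37.64.0/20 -> H2 at depth 20
  add 194.32.0.0/12 -> H5 at depth 12

== LOOKUPS ==
["H0","H0","H0","H3","H2","H2","H1","H0"]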